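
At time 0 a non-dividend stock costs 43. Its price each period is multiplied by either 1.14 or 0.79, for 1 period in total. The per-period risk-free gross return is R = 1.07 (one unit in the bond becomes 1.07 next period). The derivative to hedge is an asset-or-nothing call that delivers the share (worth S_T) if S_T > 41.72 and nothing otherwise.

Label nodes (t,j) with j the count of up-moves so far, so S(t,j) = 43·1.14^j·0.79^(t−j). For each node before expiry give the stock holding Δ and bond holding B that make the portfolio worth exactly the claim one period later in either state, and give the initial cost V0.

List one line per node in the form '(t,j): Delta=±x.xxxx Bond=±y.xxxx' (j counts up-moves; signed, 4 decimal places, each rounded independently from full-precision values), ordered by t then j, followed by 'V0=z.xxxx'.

(0,0): Delta=3.2571 Bond=-103.4067
V0=36.6505

Since d<R<u, set p* = (R−d)/(u−d) = 0.8000; price each node as the discounted p*-expectation of its children.
Terminal values V(1,·): V(1,0)=0.0000, V(1,1)=49.0200
  t=0,j=0: stock 43.0000 → up 49.0200 (V=49.0200), down 33.9700 (V=0.0000). Price 36.6505; hedge Δ=3.2571, bond B=-103.4067.
Each (Δ,B) replicates both successor values, so the strategy is self-financing and V0 is arbitrage-free.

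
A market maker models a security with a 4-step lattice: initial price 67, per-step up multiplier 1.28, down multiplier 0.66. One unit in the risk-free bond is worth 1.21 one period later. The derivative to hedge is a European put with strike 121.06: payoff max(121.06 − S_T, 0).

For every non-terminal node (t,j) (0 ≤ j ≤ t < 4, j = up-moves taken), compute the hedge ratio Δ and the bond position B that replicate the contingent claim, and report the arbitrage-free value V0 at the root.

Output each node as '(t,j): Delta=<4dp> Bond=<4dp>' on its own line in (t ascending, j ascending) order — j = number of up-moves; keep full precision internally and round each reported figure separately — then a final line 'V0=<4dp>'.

Under the risk-neutral measure, an up-move has probability p* = (R−d)/(u−d) = 0.8871 and values discount at R = 1.21.
At expiry t=4: V(4,0)=108.3469, V(4,1)=96.4043, V(4,2)=73.2430, V(4,3)=28.3239, V(4,4)=0.0000
  t=3,j=0: stock 19.2622 → up 24.6557 (V=96.4043), down 12.7131 (V=108.3469). Price 80.7874; hedge Δ=-1.0000, bond B=100.0496.
  t=3,j=1: stock 37.3571 → up 47.8170 (V=73.2430), down 24.6557 (V=96.4043). Price 62.6925; hedge Δ=-1.0000, bond B=100.0496.
  t=3,j=2: stock 72.4500 → up 92.7361 (V=28.3239), down 47.8170 (V=73.2430). Price 27.5995; hedge Δ=-1.0000, bond B=100.0496.
  t=3,j=3: stock 140.5092 → up 179.8518 (V=0.0000), down 92.7361 (V=28.3239). Price 2.6429; hedge Δ=-0.3251, bond B=48.3266.
  t=2,j=0: stock 29.1852 → up 37.3571 (V=62.6925), down 19.2622 (V=80.7874). Price 53.5004; hedge Δ=-1.0000, bond B=82.6856.
  t=2,j=1: stock 56.6016 → up 72.4500 (V=27.5995), down 37.3571 (V=62.6925). Price 26.0840; hedge Δ=-1.0000, bond B=82.6856.
  t=2,j=2: stock 109.7728 → up 140.5092 (V=2.6429), down 72.4500 (V=27.5995). Price 4.5129; hedge Δ=-0.3667, bond B=44.7656.
  t=1,j=0: stock 44.2200 → up 56.6016 (V=26.0840), down 29.1852 (V=53.5004). Price 24.1152; hedge Δ=-1.0000, bond B=68.3352.
  t=1,j=1: stock 85.7600 → up 109.7728 (V=4.5129), down 56.6016 (V=26.0840). Price 5.7424; hedge Δ=-0.4057, bond B=40.5346.
  t=0,j=0: stock 67.0000 → up 85.7600 (V=5.7424), down 44.2200 (V=24.1152). Price 6.4601; hedge Δ=-0.4423, bond B=36.0937.
The time-0 hedge costs 6.4601, which is the no-arbitrage price.

(0,0): Delta=-0.4423 Bond=36.0937
(1,0): Delta=-1.0000 Bond=68.3352
(1,1): Delta=-0.4057 Bond=40.5346
(2,0): Delta=-1.0000 Bond=82.6856
(2,1): Delta=-1.0000 Bond=82.6856
(2,2): Delta=-0.3667 Bond=44.7656
(3,0): Delta=-1.0000 Bond=100.0496
(3,1): Delta=-1.0000 Bond=100.0496
(3,2): Delta=-1.0000 Bond=100.0496
(3,3): Delta=-0.3251 Bond=48.3266
V0=6.4601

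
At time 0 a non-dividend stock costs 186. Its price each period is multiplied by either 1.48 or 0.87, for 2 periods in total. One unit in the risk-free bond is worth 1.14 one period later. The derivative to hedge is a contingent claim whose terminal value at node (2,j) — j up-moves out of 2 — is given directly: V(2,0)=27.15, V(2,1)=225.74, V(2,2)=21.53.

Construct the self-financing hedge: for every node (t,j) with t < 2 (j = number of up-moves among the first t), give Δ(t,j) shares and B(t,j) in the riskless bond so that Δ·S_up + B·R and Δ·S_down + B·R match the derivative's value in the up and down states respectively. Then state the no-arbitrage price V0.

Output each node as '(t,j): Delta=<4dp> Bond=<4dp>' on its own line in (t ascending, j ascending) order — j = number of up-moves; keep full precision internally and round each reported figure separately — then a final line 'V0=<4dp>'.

(0,0): Delta=0.1570 Bond=66.2480
(1,0): Delta=2.0118 Bond=-224.6359
(1,1): Delta=-1.2161 Bond=453.5003
V0=95.4420

No-arbitrage ⇒ martingale measure with p* = (R−d)/(u−d) = 0.4426.
Payoff layer (t=2): V(2,0)=27.1500, V(2,1)=225.7400, V(2,2)=21.5300
  t=1,j=0: stock 161.8200 → up 239.4936 (V=225.7400), down 140.7834 (V=27.1500). Price 100.9215; hedge Δ=2.0118, bond B=-224.6359.
  t=1,j=1: stock 275.2800 → up 407.4144 (V=21.5300), down 239.4936 (V=225.7400). Price 118.7298; hedge Δ=-1.2161, bond B=453.5003.
  t=0,j=0: stock 186.0000 → up 275.2800 (V=118.7298), down 161.8200 (V=100.9215). Price 95.4420; hedge Δ=0.1570, bond B=66.2480.
Root portfolio cost Δ·186+B reproduces V0=95.4420.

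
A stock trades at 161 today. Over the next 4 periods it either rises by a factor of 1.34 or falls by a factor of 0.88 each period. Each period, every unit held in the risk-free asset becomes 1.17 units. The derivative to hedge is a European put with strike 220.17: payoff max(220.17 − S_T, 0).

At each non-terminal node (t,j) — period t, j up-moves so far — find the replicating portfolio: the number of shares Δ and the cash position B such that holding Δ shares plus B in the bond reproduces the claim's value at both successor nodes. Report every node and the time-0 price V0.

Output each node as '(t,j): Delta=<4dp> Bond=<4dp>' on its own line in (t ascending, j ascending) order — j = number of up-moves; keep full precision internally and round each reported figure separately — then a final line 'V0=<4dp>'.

No-arbitrage ⇒ martingale measure with p* = (R−d)/(u−d) = 0.6304.
Terminal payoffs: V(4,0)=123.6190, V(4,1)=73.1492, V(4,2)=0.0000, V(4,3)=0.0000, V(4,4)=0.0000
Node (3,0) S=109.7170: V=(p*·73.1492+(1−p*)·123.6190)/1.17=78.4625; Δ=(73.1492−123.6190)/(147.0208−96.5510)=-1.0000; B=V−Δ·S=188.1795
Node (3,1) S=167.0691: V=(p*·0.0000+(1−p*)·73.1492)/1.17=23.1055; Δ=(0.0000−73.1492)/(223.8725−147.0208)=-0.9518; B=V−Δ·S=182.1255
Node (3,2) S=254.4006: V=(p*·0.0000+(1−p*)·0.0000)/1.17=0.0000; Δ=(0.0000−0.0000)/(340.8968−223.8725)=0.0000; B=V−Δ·S=0.0000
Node (3,3) S=387.3827: V=(p*·0.0000+(1−p*)·0.0000)/1.17=0.0000; Δ=(0.0000−0.0000)/(519.0929−340.8968)=0.0000; B=V−Δ·S=0.0000
Node (2,0) S=124.6784: V=(p*·23.1055+(1−p*)·78.4625)/1.17=37.2338; Δ=(23.1055−78.4625)/(167.0691−109.7170)=-0.9652; B=V−Δ·S=157.5751
Node (2,1) S=189.8512: V=(p*·0.0000+(1−p*)·23.1055)/1.17=7.2983; Δ=(0.0000−23.1055)/(254.4006−167.0691)=-0.2646; B=V−Δ·S=57.5276
Node (2,2) S=289.0916: V=(p*·0.0000+(1−p*)·0.0000)/1.17=0.0000; Δ=(0.0000−0.0000)/(387.3827−254.4006)=0.0000; B=V−Δ·S=0.0000
Node (1,0) S=141.6800: V=(p*·7.2983+(1−p*)·37.2338)/1.17=15.6935; Δ=(7.2983−37.2338)/(189.8512−124.6784)=-0.4593; B=V−Δ·S=80.7707
Node (1,1) S=215.7400: V=(p*·0.0000+(1−p*)·7.2983)/1.17=2.3053; Δ=(0.0000−7.2983)/(289.0916−189.8512)=-0.0735; B=V−Δ·S=18.1711
Node (0,0) S=161.0000: V=(p*·2.3053+(1−p*)·15.6935)/1.17=6.1992; Δ=(2.3053−15.6935)/(215.7400−141.6800)=-0.1808; B=V−Δ·S=35.3040
Self-financing check: at every node Δ·S+B equals the discounted successor values.

(0,0): Delta=-0.1808 Bond=35.3040
(1,0): Delta=-0.4593 Bond=80.7707
(1,1): Delta=-0.0735 Bond=18.1711
(2,0): Delta=-0.9652 Bond=157.5751
(2,1): Delta=-0.2646 Bond=57.5276
(2,2): Delta=0.0000 Bond=0.0000
(3,0): Delta=-1.0000 Bond=188.1795
(3,1): Delta=-0.9518 Bond=182.1255
(3,2): Delta=0.0000 Bond=0.0000
(3,3): Delta=0.0000 Bond=0.0000
V0=6.1992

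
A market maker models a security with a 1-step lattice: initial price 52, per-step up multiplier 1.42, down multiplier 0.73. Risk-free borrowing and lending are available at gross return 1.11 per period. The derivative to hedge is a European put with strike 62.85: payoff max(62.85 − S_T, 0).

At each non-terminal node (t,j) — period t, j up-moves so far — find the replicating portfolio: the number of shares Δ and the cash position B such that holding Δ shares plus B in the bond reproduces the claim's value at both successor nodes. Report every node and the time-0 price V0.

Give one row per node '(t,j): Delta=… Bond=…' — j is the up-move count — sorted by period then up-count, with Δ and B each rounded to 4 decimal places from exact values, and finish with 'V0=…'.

(0,0): Delta=-0.6937 Bond=46.1468
V0=10.0743

The replicating-portfolio and risk-neutral prices coincide; use p* = (1.11−0.73)/(1.42−0.73) = 0.5507 for the latter.
Terminal payoffs: V(1,0)=24.8900, V(1,1)=0.0000
  t=0,j=0: stock 52.0000 → up 73.8400 (V=0.0000), down 37.9600 (V=24.8900). Price 10.0743; hedge Δ=-0.6937, bond B=46.1468.
Self-financing check: at every node Δ·S+B equals the discounted successor values.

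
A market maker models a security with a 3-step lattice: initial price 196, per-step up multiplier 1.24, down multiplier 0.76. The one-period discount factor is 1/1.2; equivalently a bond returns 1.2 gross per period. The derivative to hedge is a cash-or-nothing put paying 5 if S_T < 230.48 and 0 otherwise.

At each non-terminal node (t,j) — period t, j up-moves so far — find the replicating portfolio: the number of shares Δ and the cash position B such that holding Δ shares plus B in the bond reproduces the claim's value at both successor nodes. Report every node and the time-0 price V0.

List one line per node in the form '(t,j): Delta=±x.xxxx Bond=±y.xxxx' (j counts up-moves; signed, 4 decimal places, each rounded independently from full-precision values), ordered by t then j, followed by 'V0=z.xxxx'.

No-arbitrage ⇒ martingale measure with p* = (R−d)/(u−d) = 0.9167.
Payoff layer (t=3): V(3,0)=5.0000, V(3,1)=5.0000, V(3,2)=5.0000, V(3,3)=0.0000
(2,0): S=113.2096. Δ = (V_up−V_dn)/(S_up−S_dn) = (5.0000−5.0000)/(140.3799−86.0393) = 0.0000. V = [p*·5.0000 + (1−p*)·5.0000]/1.2 = 4.1667. B = V − Δ·S = 4.1667.
(2,1): S=184.7104. Δ = (V_up−V_dn)/(S_up−S_dn) = (5.0000−5.0000)/(229.0409−140.3799) = 0.0000. V = [p*·5.0000 + (1−p*)·5.0000]/1.2 = 4.1667. B = V − Δ·S = 4.1667.
(2,2): S=301.3696. Δ = (V_up−V_dn)/(S_up−S_dn) = (0.0000−5.0000)/(373.6983−229.0409) = -0.0346. V = [p*·0.0000 + (1−p*)·5.0000]/1.2 = 0.3472. B = V − Δ·S = 10.7639.
(1,0): S=148.9600. Δ = (V_up−V_dn)/(S_up−S_dn) = (4.1667−4.1667)/(184.7104−113.2096) = 0.0000. V = [p*·4.1667 + (1−p*)·4.1667]/1.2 = 3.4722. B = V − Δ·S = 3.4722.
(1,1): S=243.0400. Δ = (V_up−V_dn)/(S_up−S_dn) = (0.3472−4.1667)/(301.3696−184.7104) = -0.0327. V = [p*·0.3472 + (1−p*)·4.1667]/1.2 = 0.5546. B = V − Δ·S = 8.5118.
(0,0): S=196.0000. Δ = (V_up−V_dn)/(S_up−S_dn) = (0.5546−3.4722)/(243.0400−148.9600) = -0.0310. V = [p*·0.5546 + (1−p*)·3.4722]/1.2 = 0.6648. B = V − Δ·S = 6.7432.
Check: Δ(0,0)·S0 + B(0,0) = 0.6648 = V0.

(0,0): Delta=-0.0310 Bond=6.7432
(1,0): Delta=0.0000 Bond=3.4722
(1,1): Delta=-0.0327 Bond=8.5118
(2,0): Delta=0.0000 Bond=4.1667
(2,1): Delta=0.0000 Bond=4.1667
(2,2): Delta=-0.0346 Bond=10.7639
V0=0.6648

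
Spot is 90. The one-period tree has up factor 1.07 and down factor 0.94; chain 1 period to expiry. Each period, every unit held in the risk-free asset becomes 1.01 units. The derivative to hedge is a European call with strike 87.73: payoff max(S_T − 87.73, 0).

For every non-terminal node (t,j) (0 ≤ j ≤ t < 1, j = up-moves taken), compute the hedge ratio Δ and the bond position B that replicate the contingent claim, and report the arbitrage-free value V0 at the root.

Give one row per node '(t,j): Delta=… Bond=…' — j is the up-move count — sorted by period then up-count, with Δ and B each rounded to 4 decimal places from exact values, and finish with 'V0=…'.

Risk-neutral probability p* = (R−d)/(u−d) = (1.01−0.94)/(1.07−0.94) = 0.5385.
Payoff layer (t=1): V(1,0)=0.0000, V(1,1)=8.5700
Node (0,0) S=90.0000: V=(p*·8.5700+(1−p*)·0.0000)/1.01=4.5689; Δ=(8.5700−0.0000)/(96.3000−84.6000)=0.7325; B=V−Δ·S=-61.3542
Check: Δ(0,0)·S0 + B(0,0) = 4.5689 = V0.

(0,0): Delta=0.7325 Bond=-61.3542
V0=4.5689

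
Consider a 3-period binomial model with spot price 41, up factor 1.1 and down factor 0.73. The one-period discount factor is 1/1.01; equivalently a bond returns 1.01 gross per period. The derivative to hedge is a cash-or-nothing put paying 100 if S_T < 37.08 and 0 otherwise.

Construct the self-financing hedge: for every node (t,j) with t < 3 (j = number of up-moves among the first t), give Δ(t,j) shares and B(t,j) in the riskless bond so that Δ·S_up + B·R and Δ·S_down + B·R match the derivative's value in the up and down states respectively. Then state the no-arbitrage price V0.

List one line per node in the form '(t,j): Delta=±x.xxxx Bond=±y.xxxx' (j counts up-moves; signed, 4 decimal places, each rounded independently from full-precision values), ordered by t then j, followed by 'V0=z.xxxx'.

(0,0): Delta=-3.7007 Bond=206.7244
(1,0): Delta=0.0000 Bond=98.0296
(1,1): Delta=-4.4901 Bond=244.3937
(2,0): Delta=0.0000 Bond=99.0099
(2,1): Delta=0.0000 Bond=99.0099
(2,2): Delta=-5.4479 Bond=294.3538
V0=54.9956

The replicating-portfolio and risk-neutral prices coincide; use p* = (1.01−0.73)/(1.1−0.73) = 0.7568 for the latter.
At expiry t=3: V(3,0)=100.0000, V(3,1)=100.0000, V(3,2)=100.0000, V(3,3)=0.0000
Node (2,0) S=21.8489: V=(p*·100.0000+(1−p*)·100.0000)/1.01=99.0099; Δ=(100.0000−100.0000)/(24.0338−15.9497)=0.0000; B=V−Δ·S=99.0099
Node (2,1) S=32.9230: V=(p*·100.0000+(1−p*)·100.0000)/1.01=99.0099; Δ=(100.0000−100.0000)/(36.2153−24.0338)=0.0000; B=V−Δ·S=99.0099
Node (2,2) S=49.6100: V=(p*·0.0000+(1−p*)·100.0000)/1.01=24.0835; Δ=(0.0000−100.0000)/(54.5710−36.2153)=-5.4479; B=V−Δ·S=294.3538
Node (1,0) S=29.9300: V=(p*·99.0099+(1−p*)·99.0099)/1.01=98.0296; Δ=(99.0099−99.0099)/(32.9230−21.8489)=0.0000; B=V−Δ·S=98.0296
Node (1,1) S=45.1000: V=(p*·24.0835+(1−p*)·99.0099)/1.01=41.8899; Δ=(24.0835−99.0099)/(49.6100−32.9230)=-4.4901; B=V−Δ·S=244.3937
Node (0,0) S=41.0000: V=(p*·41.8899+(1−p*)·98.0296)/1.01=54.9956; Δ=(41.8899−98.0296)/(45.1000−29.9300)=-3.7007; B=V−Δ·S=206.7244
Root portfolio cost Δ·41+B reproduces V0=54.9956.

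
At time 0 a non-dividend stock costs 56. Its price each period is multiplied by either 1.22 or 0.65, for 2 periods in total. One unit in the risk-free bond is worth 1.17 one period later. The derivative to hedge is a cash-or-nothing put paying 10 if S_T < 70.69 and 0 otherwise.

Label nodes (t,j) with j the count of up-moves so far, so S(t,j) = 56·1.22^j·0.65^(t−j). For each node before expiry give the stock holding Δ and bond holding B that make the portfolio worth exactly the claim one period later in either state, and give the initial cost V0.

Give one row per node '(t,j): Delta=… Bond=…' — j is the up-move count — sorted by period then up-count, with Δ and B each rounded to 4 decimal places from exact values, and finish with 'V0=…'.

(0,0): Delta=-0.2443 Bond=14.9048
(1,0): Delta=0.0000 Bond=8.5470
(1,1): Delta=-0.2568 Bond=18.2936
V0=1.2254

No-arbitrage ⇒ martingale measure with p* = (R−d)/(u−d) = 0.9123.
Payoff layer (t=2): V(2,0)=10.0000, V(2,1)=10.0000, V(2,2)=0.0000
  t=1,j=0: stock 36.4000 → up 44.4080 (V=10.0000), down 23.6600 (V=10.0000). Price 8.5470; hedge Δ=0.0000, bond B=8.5470.
  t=1,j=1: stock 68.3200 → up 83.3504 (V=0.0000), down 44.4080 (V=10.0000). Price 0.7497; hedge Δ=-0.2568, bond B=18.2936.
  t=0,j=0: stock 56.0000 → up 68.3200 (V=0.7497), down 36.4000 (V=8.5470). Price 1.2254; hedge Δ=-0.2443, bond B=14.9048.
Each (Δ,B) replicates both successor values, so the strategy is self-financing and V0 is arbitrage-free.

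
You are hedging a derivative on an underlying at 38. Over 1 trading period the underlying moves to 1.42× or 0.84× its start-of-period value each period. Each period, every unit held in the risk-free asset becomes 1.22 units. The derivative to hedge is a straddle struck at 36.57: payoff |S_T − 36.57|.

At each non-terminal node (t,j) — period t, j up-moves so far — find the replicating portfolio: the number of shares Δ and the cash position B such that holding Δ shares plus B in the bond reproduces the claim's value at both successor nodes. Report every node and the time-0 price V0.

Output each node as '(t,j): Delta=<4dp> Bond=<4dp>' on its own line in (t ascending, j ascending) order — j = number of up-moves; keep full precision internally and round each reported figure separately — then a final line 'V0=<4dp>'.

No-arbitrage ⇒ martingale measure with p* = (R−d)/(u−d) = 0.6552.
At expiry t=1: V(1,0)=4.6500, V(1,1)=17.3900
  t=0,j=0: stock 38.0000 → up 53.9600 (V=17.3900), down 31.9200 (V=4.6500). Price 10.6532; hedge Δ=0.5780, bond B=-11.3123.
Self-financing check: at every node Δ·S+B equals the discounted successor values.

(0,0): Delta=0.5780 Bond=-11.3123
V0=10.6532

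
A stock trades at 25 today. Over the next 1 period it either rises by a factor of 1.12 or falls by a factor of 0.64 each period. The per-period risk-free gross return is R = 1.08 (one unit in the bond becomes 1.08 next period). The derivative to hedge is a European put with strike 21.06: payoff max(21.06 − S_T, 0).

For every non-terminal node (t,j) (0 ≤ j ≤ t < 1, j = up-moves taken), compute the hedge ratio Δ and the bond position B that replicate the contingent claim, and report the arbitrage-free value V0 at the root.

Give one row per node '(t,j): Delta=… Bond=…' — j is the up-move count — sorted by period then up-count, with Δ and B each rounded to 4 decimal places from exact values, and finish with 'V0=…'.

Risk-neutral probability p* = (R−d)/(u−d) = (1.08−0.64)/(1.12−0.64) = 0.9167.
Terminal payoffs: V(1,0)=5.0600, V(1,1)=0.0000
  t=0,j=0: stock 25.0000 → up 28.0000 (V=0.0000), down 16.0000 (V=5.0600). Price 0.3904; hedge Δ=-0.4217, bond B=10.9321.
Each (Δ,B) replicates both successor values, so the strategy is self-financing and V0 is arbitrage-free.

(0,0): Delta=-0.4217 Bond=10.9321
V0=0.3904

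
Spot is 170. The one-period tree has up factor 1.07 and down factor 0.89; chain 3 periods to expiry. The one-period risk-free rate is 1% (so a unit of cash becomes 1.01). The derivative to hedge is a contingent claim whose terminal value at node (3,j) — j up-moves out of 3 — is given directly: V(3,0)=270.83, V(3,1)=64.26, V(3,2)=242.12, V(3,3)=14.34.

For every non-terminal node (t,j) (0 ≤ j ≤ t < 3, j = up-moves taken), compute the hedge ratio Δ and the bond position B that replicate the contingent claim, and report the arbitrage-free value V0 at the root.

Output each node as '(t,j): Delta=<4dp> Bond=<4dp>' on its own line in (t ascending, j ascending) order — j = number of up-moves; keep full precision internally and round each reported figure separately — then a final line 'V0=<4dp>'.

Risk-neutral probability p* = (R−d)/(u−d) = (1.01−0.89)/(1.07−0.89) = 0.6667.
At expiry t=3: V(3,0)=270.8300, V(3,1)=64.2600, V(3,2)=242.1200, V(3,3)=14.3400
  t=2,j=0: stock 134.6570 → up 144.0830 (V=64.2600), down 119.8447 (V=270.8300). Price 131.7987; hedge Δ=-8.5225, bond B=1279.4098.
  t=2,j=1: stock 161.8910 → up 173.2234 (V=242.1200), down 144.0830 (V=64.2600). Price 181.0231; hedge Δ=6.1036, bond B=-807.0880.
  t=2,j=2: stock 194.6330 → up 208.2573 (V=14.3400), down 173.2234 (V=242.1200). Price 89.3729; hedge Δ=-6.5017, bond B=1354.8174.
  t=1,j=0: stock 151.3000 → up 161.8910 (V=181.0231), down 134.6570 (V=131.7987). Price 162.9851; hedge Δ=1.8075, bond B=-110.4839.
  t=1,j=1: stock 181.9000 → up 194.6330 (V=89.3729), down 161.8910 (V=181.0231). Price 118.7356; hedge Δ=-2.7992, bond B=627.9032.
  t=0,j=0: stock 170.0000 → up 181.9000 (V=118.7356), down 151.3000 (V=162.9851). Price 132.1638; hedge Δ=-1.4461, bond B=377.9942.
The time-0 hedge costs 132.1638, which is the no-arbitrage price.

(0,0): Delta=-1.4461 Bond=377.9942
(1,0): Delta=1.8075 Bond=-110.4839
(1,1): Delta=-2.7992 Bond=627.9032
(2,0): Delta=-8.5225 Bond=1279.4098
(2,1): Delta=6.1036 Bond=-807.0880
(2,2): Delta=-6.5017 Bond=1354.8174
V0=132.1638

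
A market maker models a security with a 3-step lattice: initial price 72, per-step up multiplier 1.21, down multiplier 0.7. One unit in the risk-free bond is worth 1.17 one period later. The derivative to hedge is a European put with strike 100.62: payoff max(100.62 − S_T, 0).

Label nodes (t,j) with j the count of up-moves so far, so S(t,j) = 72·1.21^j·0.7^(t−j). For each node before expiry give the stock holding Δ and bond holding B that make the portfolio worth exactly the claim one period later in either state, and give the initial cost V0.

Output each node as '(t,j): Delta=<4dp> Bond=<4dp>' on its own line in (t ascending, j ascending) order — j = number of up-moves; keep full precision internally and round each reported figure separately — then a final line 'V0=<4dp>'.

The replicating-portfolio and risk-neutral prices coincide; use p* = (1.17−0.7)/(1.21−0.7) = 0.9216 for the latter.
Terminal payoffs: V(3,0)=75.9240, V(3,1)=57.9312, V(3,2)=26.8294, V(3,3)=0.0000
(2,0): S=35.2800. Δ = (V_up−V_dn)/(S_up−S_dn) = (57.9312−75.9240)/(42.6888−24.6960) = -1.0000. V = [p*·57.9312 + (1−p*)·75.9240]/1.17 = 50.7200. B = V − Δ·S = 86.0000.
(2,1): S=60.9840. Δ = (V_up−V_dn)/(S_up−S_dn) = (26.8294−57.9312)/(73.7906−42.6888) = -1.0000. V = [p*·26.8294 + (1−p*)·57.9312]/1.17 = 25.0160. B = V − Δ·S = 86.0000.
(2,2): S=105.4152. Δ = (V_up−V_dn)/(S_up−S_dn) = (0.0000−26.8294)/(127.5524−73.7906) = -0.4990. V = [p*·0.0000 + (1−p*)·26.8294]/1.17 = 1.7985. B = V − Δ·S = 54.4051.
(1,0): S=50.4000. Δ = (V_up−V_dn)/(S_up−S_dn) = (25.0160−50.7200)/(60.9840−35.2800) = -1.0000. V = [p*·25.0160 + (1−p*)·50.7200]/1.17 = 23.1043. B = V − Δ·S = 73.5043.
(1,1): S=87.1200. Δ = (V_up−V_dn)/(S_up−S_dn) = (1.7985−25.0160)/(105.4152−60.9840) = -0.5225. V = [p*·1.7985 + (1−p*)·25.0160]/1.17 = 3.0936. B = V − Δ·S = 48.6181.
(0,0): S=72.0000. Δ = (V_up−V_dn)/(S_up−S_dn) = (3.0936−23.1043)/(87.1200−50.4000) = -0.5450. V = [p*·3.0936 + (1−p*)·23.1043]/1.17 = 3.9855. B = V − Δ·S = 43.2222.
Self-financing check: at every node Δ·S+B equals the discounted successor values.

(0,0): Delta=-0.5450 Bond=43.2222
(1,0): Delta=-1.0000 Bond=73.5043
(1,1): Delta=-0.5225 Bond=48.6181
(2,0): Delta=-1.0000 Bond=86.0000
(2,1): Delta=-1.0000 Bond=86.0000
(2,2): Delta=-0.4990 Bond=54.4051
V0=3.9855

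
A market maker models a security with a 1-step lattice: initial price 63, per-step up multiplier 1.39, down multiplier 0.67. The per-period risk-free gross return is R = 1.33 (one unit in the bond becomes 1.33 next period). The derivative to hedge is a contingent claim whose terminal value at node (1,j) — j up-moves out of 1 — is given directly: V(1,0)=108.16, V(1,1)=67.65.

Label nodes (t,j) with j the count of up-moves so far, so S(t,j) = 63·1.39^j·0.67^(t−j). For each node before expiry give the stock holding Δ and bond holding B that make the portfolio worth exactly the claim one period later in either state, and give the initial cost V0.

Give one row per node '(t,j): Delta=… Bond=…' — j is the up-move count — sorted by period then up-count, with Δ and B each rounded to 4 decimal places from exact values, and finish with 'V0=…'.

(0,0): Delta=-0.8931 Bond=109.6668
V0=53.4029

No-arbitrage ⇒ martingale measure with p* = (R−d)/(u−d) = 0.9167.
Terminal payoffs: V(1,0)=108.1600, V(1,1)=67.6500
(0,0): S=63.0000. Δ = (V_up−V_dn)/(S_up−S_dn) = (67.6500−108.1600)/(87.5700−42.2100) = -0.8931. V = [p*·67.6500 + (1−p*)·108.1600]/1.33 = 53.4029. B = V − Δ·S = 109.6668.
Check: Δ(0,0)·S0 + B(0,0) = 53.4029 = V0.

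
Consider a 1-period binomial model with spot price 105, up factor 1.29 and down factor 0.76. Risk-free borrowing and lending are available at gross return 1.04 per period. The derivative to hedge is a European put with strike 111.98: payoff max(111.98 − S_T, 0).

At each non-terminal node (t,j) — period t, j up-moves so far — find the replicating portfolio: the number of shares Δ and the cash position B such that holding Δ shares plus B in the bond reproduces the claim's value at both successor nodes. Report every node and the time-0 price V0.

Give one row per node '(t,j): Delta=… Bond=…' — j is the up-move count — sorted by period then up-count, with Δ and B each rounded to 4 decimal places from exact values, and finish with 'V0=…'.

(0,0): Delta=-0.5783 Bond=75.3124
V0=14.5954

No-arbitrage ⇒ martingale measure with p* = (R−d)/(u−d) = 0.5283.
At expiry t=1: V(1,0)=32.1800, V(1,1)=0.0000
Node (0,0) S=105.0000: V=(p*·0.0000+(1−p*)·32.1800)/1.04=14.5954; Δ=(0.0000−32.1800)/(135.4500−79.8000)=-0.5783; B=V−Δ·S=75.3124
Check: Δ(0,0)·S0 + B(0,0) = 14.5954 = V0.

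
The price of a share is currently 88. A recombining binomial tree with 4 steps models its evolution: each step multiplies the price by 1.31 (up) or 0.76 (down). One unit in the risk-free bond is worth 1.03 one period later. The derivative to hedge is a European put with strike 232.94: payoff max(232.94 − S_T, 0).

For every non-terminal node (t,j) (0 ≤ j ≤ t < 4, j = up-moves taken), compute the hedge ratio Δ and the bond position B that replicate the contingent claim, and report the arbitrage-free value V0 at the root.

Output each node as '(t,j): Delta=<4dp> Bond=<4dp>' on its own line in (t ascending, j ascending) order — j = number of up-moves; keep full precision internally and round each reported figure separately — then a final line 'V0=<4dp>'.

(0,0): Delta=-0.9413 Bond=203.1558
(1,0): Delta=-1.0000 Bond=213.1731
(1,1): Delta=-0.9061 Bond=205.1826
(2,0): Delta=-1.0000 Bond=219.5683
(2,1): Delta=-1.0000 Bond=219.5683
(2,2): Delta=-0.8495 Bond=202.8031
(3,0): Delta=-1.0000 Bond=226.1553
(3,1): Delta=-1.0000 Bond=226.1553
(3,2): Delta=-1.0000 Bond=226.1553
(3,3): Delta=-0.7590 Bond=190.9794
V0=120.3171

The replicating-portfolio and risk-neutral prices coincide; use p* = (1.03−0.76)/(1.31−0.76) = 0.4909 for the latter.
At expiry t=4: V(4,0)=203.5813, V(4,1)=182.3348, V(4,2)=145.7127, V(4,3)=82.5877, V(4,4)=0.0000
Node (3,0) S=38.6299: V=(p*·182.3348+(1−p*)·203.5813)/1.03=187.5255; Δ=(182.3348−203.5813)/(50.6052−29.3587)=-1.0000; B=V−Δ·S=226.1553
Node (3,1) S=66.5857: V=(p*·145.7127+(1−p*)·182.3348)/1.03=159.5696; Δ=(145.7127−182.3348)/(87.2273−50.6052)=-1.0000; B=V−Δ·S=226.1553
Node (3,2) S=114.7728: V=(p*·82.5877+(1−p*)·145.7127)/1.03=111.3826; Δ=(82.5877−145.7127)/(150.3523−87.2273)=-1.0000; B=V−Δ·S=226.1553
Node (3,3) S=197.8320: V=(p*·0.0000+(1−p*)·82.5877)/1.03=40.8200; Δ=(0.0000−82.5877)/(259.1599−150.3523)=-0.7590; B=V−Δ·S=190.9794
Node (2,0) S=50.8288: V=(p*·159.5696+(1−p*)·187.5255)/1.03=168.7395; Δ=(159.5696−187.5255)/(66.5857−38.6299)=-1.0000; B=V−Δ·S=219.5683
Node (2,1) S=87.6128: V=(p*·111.3826+(1−p*)·159.5696)/1.03=131.9555; Δ=(111.3826−159.5696)/(114.7728−66.5857)=-1.0000; B=V−Δ·S=219.5683
Node (2,2) S=151.0168: V=(p*·40.8200+(1−p*)·111.3826)/1.03=74.5076; Δ=(40.8200−111.3826)/(197.8320−114.7728)=-0.8495; B=V−Δ·S=202.8031
Node (1,0) S=66.8800: V=(p*·131.9555+(1−p*)·168.7395)/1.03=146.2931; Δ=(131.9555−168.7395)/(87.6128−50.8288)=-1.0000; B=V−Δ·S=213.1731
Node (1,1) S=115.2800: V=(p*·74.5076+(1−p*)·131.9555)/1.03=100.7318; Δ=(74.5076−131.9555)/(151.0168−87.6128)=-0.9061; B=V−Δ·S=205.1826
Node (0,0) S=88.0000: V=(p*·100.7318+(1−p*)·146.2931)/1.03=120.3171; Δ=(100.7318−146.2931)/(115.2800−66.8800)=-0.9413; B=V−Δ·S=203.1558
The time-0 hedge costs 120.3171, which is the no-arbitrage price.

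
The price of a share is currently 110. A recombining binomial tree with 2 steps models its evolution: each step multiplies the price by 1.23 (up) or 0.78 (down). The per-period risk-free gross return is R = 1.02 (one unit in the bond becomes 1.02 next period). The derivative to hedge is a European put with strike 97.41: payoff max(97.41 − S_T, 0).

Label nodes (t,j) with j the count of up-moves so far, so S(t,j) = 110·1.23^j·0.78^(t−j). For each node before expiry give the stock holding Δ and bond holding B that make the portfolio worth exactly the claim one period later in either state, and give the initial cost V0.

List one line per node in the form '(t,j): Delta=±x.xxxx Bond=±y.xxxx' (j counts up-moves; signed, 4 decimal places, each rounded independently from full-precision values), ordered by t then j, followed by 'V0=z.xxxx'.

No-arbitrage ⇒ martingale measure with p* = (R−d)/(u−d) = 0.5333.
Payoff layer (t=2): V(2,0)=30.4860, V(2,1)=0.0000, V(2,2)=0.0000
(1,0): S=85.8000. Δ = (V_up−V_dn)/(S_up−S_dn) = (0.0000−30.4860)/(105.5340−66.9240) = -0.7896. V = [p*·0.0000 + (1−p*)·30.4860]/1.02 = 13.9478. B = V − Δ·S = 81.6945.
(1,1): S=135.3000. Δ = (V_up−V_dn)/(S_up−S_dn) = (0.0000−0.0000)/(166.4190−105.5340) = 0.0000. V = [p*·0.0000 + (1−p*)·0.0000]/1.02 = 0.0000. B = V − Δ·S = 0.0000.
(0,0): S=110.0000. Δ = (V_up−V_dn)/(S_up−S_dn) = (0.0000−13.9478)/(135.3000−85.8000) = -0.2818. V = [p*·0.0000 + (1−p*)·13.9478]/1.02 = 6.3814. B = V − Δ·S = 37.3766.
The time-0 hedge costs 6.3814, which is the no-arbitrage price.

(0,0): Delta=-0.2818 Bond=37.3766
(1,0): Delta=-0.7896 Bond=81.6945
(1,1): Delta=0.0000 Bond=0.0000
V0=6.3814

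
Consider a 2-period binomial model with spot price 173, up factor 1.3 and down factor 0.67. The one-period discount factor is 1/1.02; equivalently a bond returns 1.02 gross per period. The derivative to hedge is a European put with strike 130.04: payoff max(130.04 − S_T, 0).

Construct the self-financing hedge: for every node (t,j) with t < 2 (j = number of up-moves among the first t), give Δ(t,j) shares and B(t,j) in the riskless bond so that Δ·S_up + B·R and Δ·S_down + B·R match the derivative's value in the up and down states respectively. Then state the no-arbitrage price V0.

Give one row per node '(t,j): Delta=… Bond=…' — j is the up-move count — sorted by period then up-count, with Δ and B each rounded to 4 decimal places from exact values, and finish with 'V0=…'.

(0,0): Delta=-0.2094 Bond=46.1730
(1,0): Delta=-0.7173 Bond=105.9670
(1,1): Delta=0.0000 Bond=0.0000
V0=9.9449

Under the risk-neutral measure, an up-move has probability p* = (R−d)/(u−d) = 0.5556 and values discount at R = 1.02.
At expiry t=2: V(2,0)=52.3803, V(2,1)=0.0000, V(2,2)=0.0000
(1,0): S=115.9100. Δ = (V_up−V_dn)/(S_up−S_dn) = (0.0000−52.3803)/(150.6830−77.6597) = -0.7173. V = [p*·0.0000 + (1−p*)·52.3803]/1.02 = 22.8237. B = V − Δ·S = 105.9670.
(1,1): S=224.9000. Δ = (V_up−V_dn)/(S_up−S_dn) = (0.0000−0.0000)/(292.3700−150.6830) = 0.0000. V = [p*·0.0000 + (1−p*)·0.0000]/1.02 = 0.0000. B = V − Δ·S = 0.0000.
(0,0): S=173.0000. Δ = (V_up−V_dn)/(S_up−S_dn) = (0.0000−22.8237)/(224.9000−115.9100) = -0.2094. V = [p*·0.0000 + (1−p*)·22.8237]/1.02 = 9.9449. B = V − Δ·S = 46.1730.
Self-financing check: at every node Δ·S+B equals the discounted successor values.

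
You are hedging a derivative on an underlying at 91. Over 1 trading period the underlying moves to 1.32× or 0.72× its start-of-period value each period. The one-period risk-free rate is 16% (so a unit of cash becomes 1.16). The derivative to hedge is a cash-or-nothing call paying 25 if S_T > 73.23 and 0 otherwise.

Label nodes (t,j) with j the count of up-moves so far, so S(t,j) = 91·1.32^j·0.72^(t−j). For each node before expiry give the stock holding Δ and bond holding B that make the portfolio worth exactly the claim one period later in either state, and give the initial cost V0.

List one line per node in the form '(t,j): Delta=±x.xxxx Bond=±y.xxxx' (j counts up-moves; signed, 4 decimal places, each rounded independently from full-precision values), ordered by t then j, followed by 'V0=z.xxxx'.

(0,0): Delta=0.4579 Bond=-25.8621
V0=15.8046

Under the risk-neutral measure, an up-move has probability p* = (R−d)/(u−d) = 0.7333 and values discount at R = 1.16.
Terminal values V(1,·): V(1,0)=0.0000, V(1,1)=25.0000
Node (0,0) S=91.0000: V=(p*·25.0000+(1−p*)·0.0000)/1.16=15.8046; Δ=(25.0000−0.0000)/(120.1200−65.5200)=0.4579; B=V−Δ·S=-25.8621
Self-financing check: at every node Δ·S+B equals the discounted successor values.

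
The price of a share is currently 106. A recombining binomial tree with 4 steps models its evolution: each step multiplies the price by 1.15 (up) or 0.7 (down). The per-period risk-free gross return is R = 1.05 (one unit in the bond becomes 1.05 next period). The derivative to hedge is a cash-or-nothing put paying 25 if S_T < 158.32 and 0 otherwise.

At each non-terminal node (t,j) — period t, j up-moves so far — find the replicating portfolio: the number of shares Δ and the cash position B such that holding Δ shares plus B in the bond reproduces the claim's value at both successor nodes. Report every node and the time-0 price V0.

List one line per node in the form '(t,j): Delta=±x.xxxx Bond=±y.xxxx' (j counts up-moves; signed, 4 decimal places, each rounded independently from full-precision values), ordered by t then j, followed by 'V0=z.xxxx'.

(0,0): Delta=-0.2130 Bond=35.6210
(1,0): Delta=0.0000 Bond=21.5959
(1,1): Delta=-0.2501 Bond=41.9180
(2,0): Delta=0.0000 Bond=22.6757
(2,1): Delta=0.0000 Bond=22.6757
(2,2): Delta=-0.2936 Bond=50.1106
(3,0): Delta=0.0000 Bond=23.8095
(3,1): Delta=0.0000 Bond=23.8095
(3,2): Delta=0.0000 Bond=23.8095
(3,3): Delta=-0.3446 Bond=60.8466
V0=13.0409

Risk-neutral probability p* = (R−d)/(u−d) = (1.05−0.7)/(1.15−0.7) = 0.7778.
At expiry t=4: V(4,0)=25.0000, V(4,1)=25.0000, V(4,2)=25.0000, V(4,3)=25.0000, V(4,4)=0.0000
(3,0): S=36.3580. Δ = (V_up−V_dn)/(S_up−S_dn) = (25.0000−25.0000)/(41.8117−25.4506) = 0.0000. V = [p*·25.0000 + (1−p*)·25.0000]/1.05 = 23.8095. B = V − Δ·S = 23.8095.
(3,1): S=59.7310. Δ = (V_up−V_dn)/(S_up−S_dn) = (25.0000−25.0000)/(68.6906−41.8117) = 0.0000. V = [p*·25.0000 + (1−p*)·25.0000]/1.05 = 23.8095. B = V − Δ·S = 23.8095.
(3,2): S=98.1295. Δ = (V_up−V_dn)/(S_up−S_dn) = (25.0000−25.0000)/(112.8489−68.6906) = 0.0000. V = [p*·25.0000 + (1−p*)·25.0000]/1.05 = 23.8095. B = V − Δ·S = 23.8095.
(3,3): S=161.2127. Δ = (V_up−V_dn)/(S_up−S_dn) = (0.0000−25.0000)/(185.3947−112.8489) = -0.3446. V = [p*·0.0000 + (1−p*)·25.0000]/1.05 = 5.2910. B = V − Δ·S = 60.8466.
(2,0): S=51.9400. Δ = (V_up−V_dn)/(S_up−S_dn) = (23.8095−23.8095)/(59.7310−36.3580) = 0.0000. V = [p*·23.8095 + (1−p*)·23.8095]/1.05 = 22.6757. B = V − Δ·S = 22.6757.
(2,1): S=85.3300. Δ = (V_up−V_dn)/(S_up−S_dn) = (23.8095−23.8095)/(98.1295−59.7310) = 0.0000. V = [p*·23.8095 + (1−p*)·23.8095]/1.05 = 22.6757. B = V − Δ·S = 22.6757.
(2,2): S=140.1850. Δ = (V_up−V_dn)/(S_up−S_dn) = (5.2910−23.8095)/(161.2127−98.1295) = -0.2936. V = [p*·5.2910 + (1−p*)·23.8095]/1.05 = 8.9583. B = V − Δ·S = 50.1106.
(1,0): S=74.2000. Δ = (V_up−V_dn)/(S_up−S_dn) = (22.6757−22.6757)/(85.3300−51.9400) = 0.0000. V = [p*·22.6757 + (1−p*)·22.6757]/1.05 = 21.5959. B = V − Δ·S = 21.5959.
(1,1): S=121.9000. Δ = (V_up−V_dn)/(S_up−S_dn) = (8.9583−22.6757)/(140.1850−85.3300) = -0.2501. V = [p*·8.9583 + (1−p*)·22.6757]/1.05 = 11.4349. B = V − Δ·S = 41.9180.
(0,0): S=106.0000. Δ = (V_up−V_dn)/(S_up−S_dn) = (11.4349−21.5959)/(121.9000−74.2000) = -0.2130. V = [p*·11.4349 + (1−p*)·21.5959]/1.05 = 13.0409. B = V − Δ·S = 35.6210.
Each (Δ,B) replicates both successor values, so the strategy is self-financing and V0 is arbitrage-free.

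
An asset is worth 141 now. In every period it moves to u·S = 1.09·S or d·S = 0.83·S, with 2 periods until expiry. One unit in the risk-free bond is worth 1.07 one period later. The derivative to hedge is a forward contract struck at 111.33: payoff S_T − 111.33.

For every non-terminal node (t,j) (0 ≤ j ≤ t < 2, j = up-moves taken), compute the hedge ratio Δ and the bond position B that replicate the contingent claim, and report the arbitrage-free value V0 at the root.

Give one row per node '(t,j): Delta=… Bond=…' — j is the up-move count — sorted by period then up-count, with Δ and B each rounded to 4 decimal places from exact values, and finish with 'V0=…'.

Risk-neutral probability p* = (R−d)/(u−d) = (1.07−0.83)/(1.09−0.83) = 0.9231.
Payoff layer (t=2): V(2,0)=-14.1951, V(2,1)=16.2327, V(2,2)=56.1921
Node (1,0) S=117.0300: V=(p*·16.2327+(1−p*)·-14.1951)/1.07=12.9833; Δ=(16.2327−-14.1951)/(127.5627−97.1349)=1.0000; B=V−Δ·S=-104.0467
Node (1,1) S=153.6900: V=(p*·56.1921+(1−p*)·16.2327)/1.07=49.6433; Δ=(56.1921−16.2327)/(167.5221−127.5627)=1.0000; B=V−Δ·S=-104.0467
Node (0,0) S=141.0000: V=(p*·49.6433+(1−p*)·12.9833)/1.07=43.7601; Δ=(49.6433−12.9833)/(153.6900−117.0300)=1.0000; B=V−Δ·S=-97.2399
The time-0 hedge costs 43.7601, which is the no-arbitrage price.

(0,0): Delta=1.0000 Bond=-97.2399
(1,0): Delta=1.0000 Bond=-104.0467
(1,1): Delta=1.0000 Bond=-104.0467
V0=43.7601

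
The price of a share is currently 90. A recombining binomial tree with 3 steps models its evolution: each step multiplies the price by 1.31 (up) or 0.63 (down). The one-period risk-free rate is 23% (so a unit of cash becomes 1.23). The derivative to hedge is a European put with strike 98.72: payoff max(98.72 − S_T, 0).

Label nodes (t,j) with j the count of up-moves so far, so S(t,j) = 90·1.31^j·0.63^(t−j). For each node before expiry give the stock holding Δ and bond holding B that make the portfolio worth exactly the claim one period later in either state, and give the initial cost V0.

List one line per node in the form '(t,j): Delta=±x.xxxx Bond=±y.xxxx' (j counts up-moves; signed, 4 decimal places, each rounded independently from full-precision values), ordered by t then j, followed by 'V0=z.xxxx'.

The replicating-portfolio and risk-neutral prices coincide; use p* = (1.23−0.63)/(1.31−0.63) = 0.8824 for the latter.
Terminal payoffs: V(3,0)=76.2158, V(3,1)=51.9255, V(3,2)=1.4171, V(3,3)=0.0000
Node (2,0) S=35.7210: V=(p*·51.9255+(1−p*)·76.2158)/1.23=44.5392; Δ=(51.9255−76.2158)/(46.7945−22.5042)=-1.0000; B=V−Δ·S=80.2602
Node (2,1) S=74.2770: V=(p*·1.4171+(1−p*)·51.9255)/1.23=5.9832; Δ=(1.4171−51.9255)/(97.3029−46.7945)=-1.0000; B=V−Δ·S=80.2602
Node (2,2) S=154.4490: V=(p*·0.0000+(1−p*)·1.4171)/1.23=0.1355; Δ=(0.0000−1.4171)/(202.3282−97.3029)=-0.0135; B=V−Δ·S=2.2196
Node (1,0) S=56.7000: V=(p*·5.9832+(1−p*)·44.5392)/1.23=8.5522; Δ=(5.9832−44.5392)/(74.2770−35.7210)=-1.0000; B=V−Δ·S=65.2522
Node (1,1) S=117.9000: V=(p*·0.1355+(1−p*)·5.9832)/1.23=0.6695; Δ=(0.1355−5.9832)/(154.4490−74.2770)=-0.0729; B=V−Δ·S=9.2689
Node (0,0) S=90.0000: V=(p*·0.6695+(1−p*)·8.5522)/1.23=1.2983; Δ=(0.6695−8.5522)/(117.9000−56.7000)=-0.1288; B=V−Δ·S=12.8904
Each (Δ,B) replicates both successor values, so the strategy is self-financing and V0 is arbitrage-free.

(0,0): Delta=-0.1288 Bond=12.8904
(1,0): Delta=-1.0000 Bond=65.2522
(1,1): Delta=-0.0729 Bond=9.2689
(2,0): Delta=-1.0000 Bond=80.2602
(2,1): Delta=-1.0000 Bond=80.2602
(2,2): Delta=-0.0135 Bond=2.2196
V0=1.2983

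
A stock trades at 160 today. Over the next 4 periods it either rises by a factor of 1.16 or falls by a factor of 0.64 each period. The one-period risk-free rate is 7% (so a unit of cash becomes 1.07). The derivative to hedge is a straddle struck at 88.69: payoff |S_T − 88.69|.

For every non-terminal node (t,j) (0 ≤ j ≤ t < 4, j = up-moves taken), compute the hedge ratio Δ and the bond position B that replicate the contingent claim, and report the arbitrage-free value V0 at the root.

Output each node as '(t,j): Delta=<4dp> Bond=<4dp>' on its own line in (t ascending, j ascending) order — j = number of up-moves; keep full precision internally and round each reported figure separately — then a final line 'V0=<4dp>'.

(0,0): Delta=0.9366 Bond=-56.2934
(1,0): Delta=0.5960 Bond=-25.3565
(1,1): Delta=0.9760 Bond=-67.5338
(2,0): Delta=-1.0000 Bond=77.4653
(2,1): Delta=0.7803 Bond=-49.0238
(2,2): Delta=0.9985 Bond=-77.1248
(3,0): Delta=-1.0000 Bond=82.8879
(3,1): Delta=-1.0000 Bond=82.8879
(3,2): Delta=0.9859 Bond=-80.7832
(3,3): Delta=1.0000 Bond=-82.8879
V0=93.5657

Risk-neutral probability p* = (R−d)/(u−d) = (1.07−0.64)/(1.16−0.64) = 0.8269.
At expiry t=4: V(4,0)=61.8465, V(4,1)=40.0361, V(4,2)=0.5048, V(4,3)=71.1458, V(4,4)=201.0123
(3,0): S=41.9430. Δ = (V_up−V_dn)/(S_up−S_dn) = (40.0361−61.8465)/(48.6539−26.8435) = -1.0000. V = [p*·40.0361 + (1−p*)·61.8465]/1.07 = 40.9448. B = V − Δ·S = 82.8879.
(3,1): S=76.0218. Δ = (V_up−V_dn)/(S_up−S_dn) = (0.5048−40.0361)/(88.1852−48.6539) = -1.0000. V = [p*·0.5048 + (1−p*)·40.0361]/1.07 = 6.8661. B = V − Δ·S = 82.8879.
(3,2): S=137.7894. Δ = (V_up−V_dn)/(S_up−S_dn) = (71.1458−0.5048)/(159.8358−88.1852) = 0.9859. V = [p*·71.1458 + (1−p*)·0.5048]/1.07 = 55.0649. B = V − Δ·S = -80.7832.
(3,3): S=249.7434. Δ = (V_up−V_dn)/(S_up−S_dn) = (201.0123−71.1458)/(289.7023−159.8358) = 1.0000. V = [p*·201.0123 + (1−p*)·71.1458]/1.07 = 166.8555. B = V − Δ·S = -82.8879.
(2,0): S=65.5360. Δ = (V_up−V_dn)/(S_up−S_dn) = (6.8661−40.9448)/(76.0218−41.9430) = -1.0000. V = [p*·6.8661 + (1−p*)·40.9448]/1.07 = 11.9293. B = V − Δ·S = 77.4653.
(2,1): S=118.7840. Δ = (V_up−V_dn)/(S_up−S_dn) = (55.0649−6.8661)/(137.7894−76.0218) = 0.7803. V = [p*·55.0649 + (1−p*)·6.8661]/1.07 = 43.6662. B = V − Δ·S = -49.0238.
(2,2): S=215.2960. Δ = (V_up−V_dn)/(S_up−S_dn) = (166.8555−55.0649)/(249.7434−137.7894) = 0.9985. V = [p*·166.8555 + (1−p*)·55.0649]/1.07 = 137.8571. B = V − Δ·S = -77.1248.
(1,0): S=102.4000. Δ = (V_up−V_dn)/(S_up−S_dn) = (43.6662−11.9293)/(118.7840−65.5360) = 0.5960. V = [p*·43.6662 + (1−p*)·11.9293]/1.07 = 35.6759. B = V − Δ·S = -25.3565.
(1,1): S=185.6000. Δ = (V_up−V_dn)/(S_up−S_dn) = (137.8571−43.6662)/(215.2960−118.7840) = 0.9760. V = [p*·137.8571 + (1−p*)·43.6662]/1.07 = 113.6027. B = V − Δ·S = -67.5338.
(0,0): S=160.0000. Δ = (V_up−V_dn)/(S_up−S_dn) = (113.6027−35.6759)/(185.6000−102.4000) = 0.9366. V = [p*·113.6027 + (1−p*)·35.6759]/1.07 = 93.5657. B = V − Δ·S = -56.2934.
Self-financing check: at every node Δ·S+B equals the discounted successor values.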